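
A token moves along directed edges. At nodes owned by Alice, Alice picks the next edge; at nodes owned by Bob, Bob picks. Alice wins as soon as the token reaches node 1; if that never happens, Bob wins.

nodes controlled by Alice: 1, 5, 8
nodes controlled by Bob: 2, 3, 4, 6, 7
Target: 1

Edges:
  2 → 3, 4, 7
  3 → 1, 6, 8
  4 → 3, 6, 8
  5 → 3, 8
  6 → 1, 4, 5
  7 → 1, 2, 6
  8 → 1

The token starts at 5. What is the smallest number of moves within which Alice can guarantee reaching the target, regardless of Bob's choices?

2

A0 = {1}
A1: add {8} — 8 (Alice) has 8→1.
A2: add {5} — 5 (Alice) has 5→8.
A3 = A2; e.g. 2 (Bob) can still go to 3. Fixed point.
5 enters the attractor at level 2, so Alice can force the target in 2 moves from there.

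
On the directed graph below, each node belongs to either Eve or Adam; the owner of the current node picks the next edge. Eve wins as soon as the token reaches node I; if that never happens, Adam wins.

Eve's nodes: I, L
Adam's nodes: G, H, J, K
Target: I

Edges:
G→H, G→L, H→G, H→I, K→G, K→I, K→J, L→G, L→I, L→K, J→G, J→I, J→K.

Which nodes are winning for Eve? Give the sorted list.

I, L

A0 = {I}
A1: add {L} — L (Eve) has L→I.
A2 = A1; e.g. G (Adam) can still go to H. Fixed point.
Eve's winning region = {I, L}.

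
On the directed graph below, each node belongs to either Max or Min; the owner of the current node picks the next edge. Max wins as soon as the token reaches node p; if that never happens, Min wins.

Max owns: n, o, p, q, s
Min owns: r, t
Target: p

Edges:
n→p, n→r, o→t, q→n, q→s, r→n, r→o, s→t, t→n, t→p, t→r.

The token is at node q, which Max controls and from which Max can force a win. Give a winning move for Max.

n

A0 = {p}
A1: add {n} — n (Max) has n→p.
A2: add {q} — q (Max) has q→n.
A3 = A2; e.g. o (Max) has no edge into A2. Fixed point.
From q, successor n is in the attractor (rank 1); the other successor s is not.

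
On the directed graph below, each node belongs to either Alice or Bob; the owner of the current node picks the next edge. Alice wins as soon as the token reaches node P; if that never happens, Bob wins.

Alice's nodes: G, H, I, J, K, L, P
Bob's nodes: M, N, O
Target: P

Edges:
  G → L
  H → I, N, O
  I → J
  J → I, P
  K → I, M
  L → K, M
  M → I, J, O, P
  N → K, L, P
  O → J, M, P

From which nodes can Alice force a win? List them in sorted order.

A0 = {P}
A1: add {J} — J (Alice) has J→P.
A2: add {I} — I (Alice) has I→J.
A3: add {H, K} — H (Alice) has H→I; K (Alice) has K→I.
A4: add {L} — L (Alice) has L→K.
A5: add {G, N} — G (Alice) has G→L; N (Bob): all of {K, L, P} already in.
A6 = A5; e.g. M (Bob) can still go to O. Fixed point.
Alice's winning region = {G, H, I, J, K, L, N, P}.

G, H, I, J, K, L, N, P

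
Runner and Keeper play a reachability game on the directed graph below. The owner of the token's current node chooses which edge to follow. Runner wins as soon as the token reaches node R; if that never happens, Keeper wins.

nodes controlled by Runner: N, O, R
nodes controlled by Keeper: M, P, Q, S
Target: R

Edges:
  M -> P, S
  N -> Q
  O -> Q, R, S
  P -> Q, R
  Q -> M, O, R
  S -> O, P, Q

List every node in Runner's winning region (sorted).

A0 = {R}
A1: add {O} — O (Runner) has O→R.
A2 = A1; e.g. M (Keeper) can still go to P. Fixed point.
Runner's winning region = {O, R}.

O, R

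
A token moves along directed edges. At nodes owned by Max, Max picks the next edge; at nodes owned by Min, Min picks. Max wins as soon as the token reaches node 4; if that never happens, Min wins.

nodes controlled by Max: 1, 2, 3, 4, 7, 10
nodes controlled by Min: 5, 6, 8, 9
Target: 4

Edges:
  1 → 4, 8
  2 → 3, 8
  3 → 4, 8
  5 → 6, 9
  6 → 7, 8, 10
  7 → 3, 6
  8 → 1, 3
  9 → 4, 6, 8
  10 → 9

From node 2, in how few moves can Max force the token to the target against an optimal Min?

A0 = {4}
A1: add {1, 3} — 1 (Max) has 1→4; 3 (Max) has 3→4.
A2: add {2, 7, 8} — 2 (Max) has 2→3; 7 (Max) has 7→3; 8 (Min): all of {1, 3} already in.
A3 = A2; e.g. 5 (Min) can still go to 6. Fixed point.
2 enters the attractor at level 2, so Max can force the target in 2 moves from there.

2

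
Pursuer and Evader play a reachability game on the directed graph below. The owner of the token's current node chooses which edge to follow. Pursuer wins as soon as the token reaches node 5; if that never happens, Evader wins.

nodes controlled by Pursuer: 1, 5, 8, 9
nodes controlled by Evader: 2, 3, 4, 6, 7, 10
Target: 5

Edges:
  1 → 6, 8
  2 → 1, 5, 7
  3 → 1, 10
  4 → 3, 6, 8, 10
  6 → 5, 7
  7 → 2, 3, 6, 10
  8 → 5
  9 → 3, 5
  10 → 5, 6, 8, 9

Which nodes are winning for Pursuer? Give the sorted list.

A0 = {5}
A1: add {8, 9} — 8 (Pursuer) has 8→5; 9 (Pursuer) has 9→5.
A2: add {1} — 1 (Pursuer) has 1→8.
A3 = A2; e.g. 2 (Evader) can still go to 7. Fixed point.
Pursuer's winning region = {1, 5, 8, 9}.

1, 5, 8, 9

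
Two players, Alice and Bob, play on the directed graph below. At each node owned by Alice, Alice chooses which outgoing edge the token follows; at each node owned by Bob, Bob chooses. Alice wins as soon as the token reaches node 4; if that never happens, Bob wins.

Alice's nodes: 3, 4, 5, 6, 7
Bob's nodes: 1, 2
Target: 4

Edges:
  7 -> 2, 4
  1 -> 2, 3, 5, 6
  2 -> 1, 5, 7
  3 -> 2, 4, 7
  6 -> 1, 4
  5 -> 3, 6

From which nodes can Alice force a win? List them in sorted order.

A0 = {4}
A1: add {3, 6, 7} — 3 (Alice) has 3→4; 6 (Alice) has 6→4; 7 (Alice) has 7→4.
A2: add {5} — 5 (Alice) has 5→3.
A3 = A2; e.g. 1 (Bob) can still go to 2. Fixed point.
Alice's winning region = {3, 4, 5, 6, 7}.

3, 4, 5, 6, 7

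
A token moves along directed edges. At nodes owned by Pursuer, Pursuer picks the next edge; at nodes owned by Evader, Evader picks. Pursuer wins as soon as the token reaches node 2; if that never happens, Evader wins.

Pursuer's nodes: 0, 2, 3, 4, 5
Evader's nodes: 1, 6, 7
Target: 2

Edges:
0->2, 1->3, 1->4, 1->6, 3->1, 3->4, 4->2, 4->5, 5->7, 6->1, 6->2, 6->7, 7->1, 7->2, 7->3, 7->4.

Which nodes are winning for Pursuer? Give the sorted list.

0, 2, 3, 4

A0 = {2}
A1: add {0, 4} — 0 (Pursuer) has 0→2; 4 (Pursuer) has 4→2.
A2: add {3} — 3 (Pursuer) has 3→4.
A3 = A2; e.g. 1 (Evader) can still go to 6. Fixed point.
Pursuer's winning region = {0, 2, 3, 4}.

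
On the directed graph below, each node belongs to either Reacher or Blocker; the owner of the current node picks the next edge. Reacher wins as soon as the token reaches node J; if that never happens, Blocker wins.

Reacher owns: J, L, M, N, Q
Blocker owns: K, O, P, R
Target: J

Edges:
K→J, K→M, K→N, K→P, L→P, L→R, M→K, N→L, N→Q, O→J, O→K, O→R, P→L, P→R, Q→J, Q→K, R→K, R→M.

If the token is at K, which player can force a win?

A0 = {J}
A1: add {Q} — Q (Reacher) has Q→J.
A2: add {N} — N (Reacher) has N→Q.
A3 = A2; e.g. K (Blocker) can still go to M. Fixed point.
K never enters the attractor, so Blocker can avoid the target forever.

Blocker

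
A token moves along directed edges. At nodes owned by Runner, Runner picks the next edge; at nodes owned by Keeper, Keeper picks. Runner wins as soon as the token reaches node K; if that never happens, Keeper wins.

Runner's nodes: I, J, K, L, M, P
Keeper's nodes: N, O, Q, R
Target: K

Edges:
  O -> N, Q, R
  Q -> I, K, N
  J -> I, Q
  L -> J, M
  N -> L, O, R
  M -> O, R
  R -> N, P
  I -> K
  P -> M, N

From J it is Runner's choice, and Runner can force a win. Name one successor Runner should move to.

I

A0 = {K}
A1: add {I} — I (Runner) has I→K.
A2: add {J} — J (Runner) has J→I.
A3: add {L} — L (Runner) has L→J.
A4 = A3; e.g. M (Runner) has no edge into A3. Fixed point.
From J, successor I is in the attractor (rank 1); the other successor Q is not.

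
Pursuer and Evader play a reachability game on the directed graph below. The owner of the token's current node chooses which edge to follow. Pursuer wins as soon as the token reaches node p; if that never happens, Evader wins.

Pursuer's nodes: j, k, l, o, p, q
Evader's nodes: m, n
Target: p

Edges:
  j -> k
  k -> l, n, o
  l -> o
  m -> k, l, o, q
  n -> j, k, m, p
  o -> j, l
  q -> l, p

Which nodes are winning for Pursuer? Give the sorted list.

p, q

A0 = {p}
A1: add {q} — q (Pursuer) has q→p.
A2 = A1; e.g. j (Pursuer) has no edge into A1. Fixed point.
Pursuer's winning region = {p, q}.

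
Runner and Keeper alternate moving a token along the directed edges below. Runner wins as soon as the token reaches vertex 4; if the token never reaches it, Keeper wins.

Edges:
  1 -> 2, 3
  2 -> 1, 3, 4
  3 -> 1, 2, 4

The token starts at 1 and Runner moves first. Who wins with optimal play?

Track states (vertex, player-to-move).
A0 = {(4,Runner), (4,Keeper)}
A1: add {(2,Runner), (3,Runner)}.
A2: add {(1,Keeper)}.
A3 = A2; e.g. (1,Runner) stays out. (1,Runner) never enters ⇒ Keeper avoids the target.

Keeper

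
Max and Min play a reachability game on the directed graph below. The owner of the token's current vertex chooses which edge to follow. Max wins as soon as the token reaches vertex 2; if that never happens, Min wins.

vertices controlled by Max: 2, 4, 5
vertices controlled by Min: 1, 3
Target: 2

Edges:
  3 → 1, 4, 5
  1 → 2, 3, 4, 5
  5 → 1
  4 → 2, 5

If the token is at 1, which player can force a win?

Min

A0 = {2}
A1: add {4} — 4 (Max) has 4→2.
A2 = A1; e.g. 1 (Min) can still go to 3. Fixed point.
1 never enters the attractor, so Min can avoid the target forever.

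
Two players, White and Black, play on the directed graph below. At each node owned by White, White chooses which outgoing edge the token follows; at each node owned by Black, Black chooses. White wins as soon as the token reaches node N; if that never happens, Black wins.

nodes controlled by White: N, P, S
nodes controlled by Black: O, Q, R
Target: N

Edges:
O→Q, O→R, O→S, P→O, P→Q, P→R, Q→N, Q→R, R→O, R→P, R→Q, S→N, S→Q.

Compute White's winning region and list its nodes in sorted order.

A0 = {N}
A1: add {S} — S (White) has S→N.
A2 = A1; e.g. O (Black) can still go to Q. Fixed point.
White's winning region = {N, S}.

N, S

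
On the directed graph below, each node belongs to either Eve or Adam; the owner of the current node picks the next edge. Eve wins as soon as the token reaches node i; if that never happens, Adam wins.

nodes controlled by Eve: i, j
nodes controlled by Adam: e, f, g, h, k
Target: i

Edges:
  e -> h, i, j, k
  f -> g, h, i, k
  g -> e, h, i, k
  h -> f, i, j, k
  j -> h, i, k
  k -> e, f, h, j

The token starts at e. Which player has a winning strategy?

Adam

A0 = {i}
A1: add {j} — j (Eve) has j→i.
A2 = A1; e.g. e (Adam) can still go to h. Fixed point.
e never enters the attractor, so Adam can avoid the target forever.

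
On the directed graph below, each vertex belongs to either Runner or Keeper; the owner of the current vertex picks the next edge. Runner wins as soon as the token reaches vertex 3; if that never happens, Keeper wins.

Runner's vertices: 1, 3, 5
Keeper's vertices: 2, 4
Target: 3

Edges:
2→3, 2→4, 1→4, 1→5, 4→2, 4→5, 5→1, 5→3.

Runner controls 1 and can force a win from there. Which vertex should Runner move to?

5

A0 = {3}
A1: add {5} — 5 (Runner) has 5→3.
A2: add {1} — 1 (Runner) has 1→5.
A3 = A2; e.g. 2 (Keeper) can still go to 4. Fixed point.
From 1, successor 5 is in the attractor (rank 1); the other successor 4 is not.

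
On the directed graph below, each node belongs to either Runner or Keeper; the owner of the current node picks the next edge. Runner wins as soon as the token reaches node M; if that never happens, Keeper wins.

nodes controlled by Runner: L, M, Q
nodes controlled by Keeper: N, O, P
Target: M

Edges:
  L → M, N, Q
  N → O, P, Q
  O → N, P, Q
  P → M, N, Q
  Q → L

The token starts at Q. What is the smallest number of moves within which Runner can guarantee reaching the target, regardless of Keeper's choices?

2

A0 = {M}
A1: add {L} — L (Runner) has L→M.
A2: add {Q} — Q (Runner) has Q→L.
A3 = A2; e.g. N (Keeper) can still go to O. Fixed point.
Q enters the attractor at level 2, so Runner can force the target in 2 moves from there.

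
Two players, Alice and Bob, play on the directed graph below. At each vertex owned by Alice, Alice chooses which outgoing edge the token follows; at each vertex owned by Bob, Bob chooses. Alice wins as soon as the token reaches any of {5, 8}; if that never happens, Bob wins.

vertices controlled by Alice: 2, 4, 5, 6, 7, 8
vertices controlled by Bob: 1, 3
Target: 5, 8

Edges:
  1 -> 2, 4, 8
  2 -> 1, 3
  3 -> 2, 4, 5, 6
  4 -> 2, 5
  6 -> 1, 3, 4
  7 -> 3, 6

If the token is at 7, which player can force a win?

A0 = {5, 8}
A1: add {4} — 4 (Alice) has 4→5.
A2: add {6} — 6 (Alice) has 6→4.
A3: add {7} — 7 (Alice) has 7→6.
A4 = A3; e.g. 1 (Bob) can still go to 2. Fixed point.
7 ∈ A3, so Alice can force the target.

Alice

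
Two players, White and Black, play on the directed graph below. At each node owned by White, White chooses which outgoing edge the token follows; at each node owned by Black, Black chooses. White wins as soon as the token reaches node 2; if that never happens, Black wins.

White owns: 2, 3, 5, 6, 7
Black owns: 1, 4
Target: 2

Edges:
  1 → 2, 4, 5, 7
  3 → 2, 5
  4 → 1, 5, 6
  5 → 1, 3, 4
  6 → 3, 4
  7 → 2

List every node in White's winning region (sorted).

A0 = {2}
A1: add {3, 7} — 3 (White) has 3→2; 7 (White) has 7→2.
A2: add {5, 6} — 5 (White) has 5→3; 6 (White) has 6→3.
A3 = A2; e.g. 1 (Black) can still go to 4. Fixed point.
White's winning region = {2, 3, 5, 6, 7}.

2, 3, 5, 6, 7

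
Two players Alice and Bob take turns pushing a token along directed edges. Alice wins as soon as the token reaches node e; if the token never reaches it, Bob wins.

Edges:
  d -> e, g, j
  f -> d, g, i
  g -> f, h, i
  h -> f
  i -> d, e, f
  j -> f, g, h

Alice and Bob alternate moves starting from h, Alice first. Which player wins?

Track states (vertex, player-to-move).
A0 = {(e,Alice), (e,Bob)}
A1: add {(d,Alice), (i,Alice)}.
A2 = A1; e.g. (d,Bob) stays out. (h,Alice) never enters ⇒ Bob avoids the target.

Bob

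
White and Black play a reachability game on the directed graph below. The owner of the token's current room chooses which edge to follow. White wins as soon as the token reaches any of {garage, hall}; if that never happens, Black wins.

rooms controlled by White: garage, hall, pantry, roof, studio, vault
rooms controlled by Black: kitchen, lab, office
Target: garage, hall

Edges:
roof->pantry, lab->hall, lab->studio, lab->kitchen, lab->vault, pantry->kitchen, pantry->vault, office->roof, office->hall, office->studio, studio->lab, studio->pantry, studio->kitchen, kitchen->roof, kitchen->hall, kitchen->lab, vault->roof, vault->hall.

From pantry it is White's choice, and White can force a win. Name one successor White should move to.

vault

A0 = {garage, hall}
A1: add {vault} — vault (White) has vault→hall.
A2: add {pantry} — pantry (White) has pantry→vault.
A3: add {roof, studio} — roof (White) has roof→pantry; studio (White) has studio→pantry.
A4: add {office} — office (Black): all of {roof, hall, studio} already in.
A5 = A4; e.g. lab (Black) can still go to kitchen. Fixed point.
From pantry, successor vault is in the attractor (rank 1); the other successor kitchen is not.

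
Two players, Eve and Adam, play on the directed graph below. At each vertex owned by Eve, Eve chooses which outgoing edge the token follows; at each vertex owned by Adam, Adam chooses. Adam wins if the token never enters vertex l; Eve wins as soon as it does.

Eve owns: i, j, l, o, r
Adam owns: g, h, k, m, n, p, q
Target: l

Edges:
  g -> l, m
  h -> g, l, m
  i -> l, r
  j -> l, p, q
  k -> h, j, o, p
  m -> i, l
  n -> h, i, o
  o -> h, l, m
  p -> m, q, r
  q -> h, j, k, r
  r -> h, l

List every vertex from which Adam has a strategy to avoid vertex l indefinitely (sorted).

A0 = {l}
A1: add {i, j, o, r} — i (Eve) has i→l; j (Eve) has j→l; o (Eve) has o→l; r (Eve) has r→l.
A2: add {m} — m (Adam): all of {i, l} already in.
A3: add {g} — g (Adam): all of {l, m} already in.
A4: add {h} — h (Adam): all of {g, l, m} already in.
A5: add {n} — n (Adam): all of {h, i, o} already in.
A6 = A5; e.g. k (Adam) can still go to p. Fixed point.
Eve's attractor = {g, h, i, j, l, m, n, o, r}; Adam avoids the target exactly from the complement.

k, p, q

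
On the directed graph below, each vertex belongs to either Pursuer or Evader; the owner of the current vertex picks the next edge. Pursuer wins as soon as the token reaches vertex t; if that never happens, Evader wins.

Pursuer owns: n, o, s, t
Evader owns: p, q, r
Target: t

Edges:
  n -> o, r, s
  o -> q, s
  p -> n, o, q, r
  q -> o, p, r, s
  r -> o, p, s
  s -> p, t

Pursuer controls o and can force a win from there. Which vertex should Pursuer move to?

s

A0 = {t}
A1: add {s} — s (Pursuer) has s→t.
A2: add {n, o} — n (Pursuer) has n→s; o (Pursuer) has o→s.
A3 = A2; e.g. p (Evader) can still go to q. Fixed point.
From o, successor s is in the attractor (rank 1); the other successor q is not.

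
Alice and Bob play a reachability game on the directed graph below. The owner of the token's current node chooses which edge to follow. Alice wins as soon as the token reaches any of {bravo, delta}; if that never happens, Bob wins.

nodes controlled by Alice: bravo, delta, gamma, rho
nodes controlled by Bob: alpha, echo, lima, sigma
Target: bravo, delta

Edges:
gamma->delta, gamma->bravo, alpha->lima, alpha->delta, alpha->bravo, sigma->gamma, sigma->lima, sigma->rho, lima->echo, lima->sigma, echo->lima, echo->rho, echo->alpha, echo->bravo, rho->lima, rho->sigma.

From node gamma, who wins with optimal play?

A0 = {bravo, delta}
A1: add {gamma} — gamma (Alice) has gamma→delta.
A2 = A1; e.g. lima (Bob) can still go to echo. Fixed point.
gamma ∈ A1, so Alice can force the target.

Alice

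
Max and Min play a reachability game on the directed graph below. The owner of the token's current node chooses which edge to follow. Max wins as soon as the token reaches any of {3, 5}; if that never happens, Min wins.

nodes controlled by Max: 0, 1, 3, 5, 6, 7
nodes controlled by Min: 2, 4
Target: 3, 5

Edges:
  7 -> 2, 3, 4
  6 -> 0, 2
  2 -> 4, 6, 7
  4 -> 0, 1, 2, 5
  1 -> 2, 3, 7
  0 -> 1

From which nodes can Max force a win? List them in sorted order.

A0 = {3, 5}
A1: add {1, 7} — 1 (Max) has 1→3; 7 (Max) has 7→3.
A2: add {0} — 0 (Max) has 0→1.
A3: add {6} — 6 (Max) has 6→0.
A4 = A3; e.g. 2 (Min) can still go to 4. Fixed point.
Max's winning region = {0, 1, 3, 5, 6, 7}.

0, 1, 3, 5, 6, 7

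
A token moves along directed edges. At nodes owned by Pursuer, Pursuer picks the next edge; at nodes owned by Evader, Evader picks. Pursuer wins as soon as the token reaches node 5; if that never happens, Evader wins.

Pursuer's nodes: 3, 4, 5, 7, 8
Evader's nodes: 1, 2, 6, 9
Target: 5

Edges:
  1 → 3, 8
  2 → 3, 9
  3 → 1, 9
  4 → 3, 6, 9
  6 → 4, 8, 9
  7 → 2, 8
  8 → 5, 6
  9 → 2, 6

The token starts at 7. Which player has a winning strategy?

Pursuer

A0 = {5}
A1: add {8} — 8 (Pursuer) has 8→5.
A2: add {7} — 7 (Pursuer) has 7→8.
A3 = A2; e.g. 1 (Evader) can still go to 3. Fixed point.
7 ∈ A2, so Pursuer can force the target.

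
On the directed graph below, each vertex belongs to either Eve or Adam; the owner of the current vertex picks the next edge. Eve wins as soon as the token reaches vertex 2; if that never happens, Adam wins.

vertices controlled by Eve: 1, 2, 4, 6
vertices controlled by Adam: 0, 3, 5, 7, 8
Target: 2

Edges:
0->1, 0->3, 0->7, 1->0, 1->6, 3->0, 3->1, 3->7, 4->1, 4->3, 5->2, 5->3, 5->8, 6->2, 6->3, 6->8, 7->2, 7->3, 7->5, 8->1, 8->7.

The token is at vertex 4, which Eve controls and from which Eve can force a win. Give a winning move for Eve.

1

A0 = {2}
A1: add {6} — 6 (Eve) has 6→2.
A2: add {1} — 1 (Eve) has 1→6.
A3: add {4} — 4 (Eve) has 4→1.
A4 = A3; e.g. 0 (Adam) can still go to 3. Fixed point.
From 4, successor 1 is in the attractor (rank 2); the other successor 3 is not.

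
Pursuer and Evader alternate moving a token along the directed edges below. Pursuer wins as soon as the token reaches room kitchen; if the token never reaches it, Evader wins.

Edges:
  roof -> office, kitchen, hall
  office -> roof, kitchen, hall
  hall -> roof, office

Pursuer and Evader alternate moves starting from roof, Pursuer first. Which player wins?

Pursuer

Track states (vertex, player-to-move).
A0 = {(kitchen,Pursuer), (kitchen,Evader)}
A1: add {(roof,Pursuer), (office,Pursuer)}.
(roof,Pursuer) ∈ A1 ⇒ Pursuer forces the target.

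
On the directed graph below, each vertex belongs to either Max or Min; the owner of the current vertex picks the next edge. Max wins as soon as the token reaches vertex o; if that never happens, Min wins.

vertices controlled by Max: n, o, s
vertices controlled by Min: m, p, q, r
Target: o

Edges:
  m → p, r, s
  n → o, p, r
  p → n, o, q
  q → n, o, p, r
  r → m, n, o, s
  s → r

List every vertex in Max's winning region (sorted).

A0 = {o}
A1: add {n} — n (Max) has n→o.
A2 = A1; e.g. m (Min) can still go to p. Fixed point.
Max's winning region = {n, o}.

n, o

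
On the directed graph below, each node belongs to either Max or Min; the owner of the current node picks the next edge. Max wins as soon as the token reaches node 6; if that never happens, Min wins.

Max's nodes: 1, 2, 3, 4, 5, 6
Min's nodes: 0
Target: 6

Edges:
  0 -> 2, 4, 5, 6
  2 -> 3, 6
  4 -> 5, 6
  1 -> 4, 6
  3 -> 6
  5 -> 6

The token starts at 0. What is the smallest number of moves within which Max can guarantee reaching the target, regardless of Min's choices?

A0 = {6}
A1: add {1, 2, 3, 4, 5} — 1 (Max) has 1→6; 2 (Max) has 2→6; 3 (Max) has 3→6; 4 (Max) has 4→6; 5 (Max) has 5→6.
A2: add {0} — 0 (Min): all of {2, 4, 5, 6} already in.
A2 = all vertices. Fixed point.
0 enters the attractor at level 2, so Max can force the target in 2 moves from there.

2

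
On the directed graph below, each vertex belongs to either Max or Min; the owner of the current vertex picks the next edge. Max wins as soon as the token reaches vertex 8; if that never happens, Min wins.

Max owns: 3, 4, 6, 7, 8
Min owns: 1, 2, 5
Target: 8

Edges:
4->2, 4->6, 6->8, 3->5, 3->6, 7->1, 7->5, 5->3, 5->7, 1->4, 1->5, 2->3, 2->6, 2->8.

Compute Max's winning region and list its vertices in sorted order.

2, 3, 4, 6, 8

A0 = {8}
A1: add {6} — 6 (Max) has 6→8.
A2: add {3, 4} — 3 (Max) has 3→6; 4 (Max) has 4→6.
A3: add {2} — 2 (Min): all of {3, 6, 8} already in.
A4 = A3; e.g. 1 (Min) can still go to 5. Fixed point.
Max's winning region = {2, 3, 4, 6, 8}.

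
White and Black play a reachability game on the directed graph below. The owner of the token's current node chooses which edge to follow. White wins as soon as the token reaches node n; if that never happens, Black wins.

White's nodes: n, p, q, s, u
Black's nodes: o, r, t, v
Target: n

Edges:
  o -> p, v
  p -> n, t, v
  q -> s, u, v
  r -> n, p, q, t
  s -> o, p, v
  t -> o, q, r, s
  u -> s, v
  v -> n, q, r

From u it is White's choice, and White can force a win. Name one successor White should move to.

s

A0 = {n}
A1: add {p} — p (White) has p→n.
A2: add {s} — s (White) has s→p.
A3: add {q, u} — q (White) has q→s; u (White) has u→s.
A4 = A3; e.g. o (Black) can still go to v. Fixed point.
From u, successor s is in the attractor (rank 2); the other successor v is not.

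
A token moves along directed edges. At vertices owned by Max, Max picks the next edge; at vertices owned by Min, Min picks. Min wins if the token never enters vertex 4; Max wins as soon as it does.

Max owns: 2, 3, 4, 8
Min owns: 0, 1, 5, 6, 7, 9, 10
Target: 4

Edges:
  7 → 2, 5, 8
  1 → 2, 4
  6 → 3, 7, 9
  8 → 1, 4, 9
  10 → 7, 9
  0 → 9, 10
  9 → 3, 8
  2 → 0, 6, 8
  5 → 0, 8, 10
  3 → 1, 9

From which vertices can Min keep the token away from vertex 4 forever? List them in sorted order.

A0 = {4}
A1: add {8} — 8 (Max) has 8→4.
A2: add {2} — 2 (Max) has 2→8.
A3: add {1} — 1 (Min): all of {2, 4} already in.
A4: add {3} — 3 (Max) has 3→1.
A5: add {9} — 9 (Min): all of {3, 8} already in.
A6 = A5; e.g. 0 (Min) can still go to 10. Fixed point.
Max's attractor = {1, 2, 3, 4, 8, 9}; Min avoids the target exactly from the complement.

0, 5, 6, 7, 10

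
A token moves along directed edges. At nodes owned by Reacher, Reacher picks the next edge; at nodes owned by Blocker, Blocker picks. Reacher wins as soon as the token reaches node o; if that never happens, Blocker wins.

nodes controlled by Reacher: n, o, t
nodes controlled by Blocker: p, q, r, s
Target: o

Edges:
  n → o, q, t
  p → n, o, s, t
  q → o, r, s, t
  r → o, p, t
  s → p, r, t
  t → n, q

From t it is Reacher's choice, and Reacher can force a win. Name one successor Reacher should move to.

A0 = {o}
A1: add {n} — n (Reacher) has n→o.
A2: add {t} — t (Reacher) has t→n.
A3 = A2; e.g. p (Blocker) can still go to s. Fixed point.
From t, successor n is in the attractor (rank 1); the other successor q is not.

n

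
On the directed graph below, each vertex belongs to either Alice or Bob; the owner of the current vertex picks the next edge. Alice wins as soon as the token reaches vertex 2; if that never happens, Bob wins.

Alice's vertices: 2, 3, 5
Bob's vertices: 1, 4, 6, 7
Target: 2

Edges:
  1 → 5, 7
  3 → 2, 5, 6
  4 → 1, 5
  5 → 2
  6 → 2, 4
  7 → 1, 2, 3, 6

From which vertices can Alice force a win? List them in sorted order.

A0 = {2}
A1: add {3, 5} — 3 (Alice) has 3→2; 5 (Alice) has 5→2.
A2 = A1; e.g. 1 (Bob) can still go to 7. Fixed point.
Alice's winning region = {2, 3, 5}.

2, 3, 5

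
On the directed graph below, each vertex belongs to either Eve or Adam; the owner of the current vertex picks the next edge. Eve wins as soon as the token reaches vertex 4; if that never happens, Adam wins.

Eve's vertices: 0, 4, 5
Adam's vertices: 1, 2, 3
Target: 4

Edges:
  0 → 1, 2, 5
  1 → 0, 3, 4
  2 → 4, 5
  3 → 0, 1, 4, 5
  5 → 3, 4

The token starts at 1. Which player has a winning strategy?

Adam

A0 = {4}
A1: add {5} — 5 (Eve) has 5→4.
A2: add {0, 2} — 0 (Eve) has 0→5; 2 (Adam): all of {4, 5} already in.
A3 = A2; e.g. 1 (Adam) can still go to 3. Fixed point.
1 never enters the attractor, so Adam can avoid the target forever.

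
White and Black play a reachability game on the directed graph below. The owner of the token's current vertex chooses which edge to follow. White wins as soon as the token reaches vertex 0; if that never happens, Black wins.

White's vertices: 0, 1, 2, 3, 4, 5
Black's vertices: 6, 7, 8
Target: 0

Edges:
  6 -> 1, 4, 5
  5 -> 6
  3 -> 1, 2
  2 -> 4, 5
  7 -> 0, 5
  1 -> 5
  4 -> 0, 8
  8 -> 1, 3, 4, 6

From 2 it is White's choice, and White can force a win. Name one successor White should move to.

4

A0 = {0}
A1: add {4} — 4 (White) has 4→0.
A2: add {2} — 2 (White) has 2→4.
A3: add {3} — 3 (White) has 3→2.
A4 = A3; e.g. 1 (White) has no edge into A3. Fixed point.
From 2, successor 4 is in the attractor (rank 1); the other successor 5 is not.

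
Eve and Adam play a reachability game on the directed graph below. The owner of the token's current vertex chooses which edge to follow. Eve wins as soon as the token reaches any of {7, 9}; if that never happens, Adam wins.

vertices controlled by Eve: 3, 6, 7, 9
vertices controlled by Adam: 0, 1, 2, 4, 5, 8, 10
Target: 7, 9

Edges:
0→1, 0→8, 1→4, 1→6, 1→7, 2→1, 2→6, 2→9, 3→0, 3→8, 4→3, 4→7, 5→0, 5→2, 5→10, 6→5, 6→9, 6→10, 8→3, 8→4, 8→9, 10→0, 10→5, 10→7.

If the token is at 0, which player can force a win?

Adam

A0 = {7, 9}
A1: add {6} — 6 (Eve) has 6→9.
A2 = A1; e.g. 0 (Adam) can still go to 1. Fixed point.
0 never enters the attractor, so Adam can avoid the target forever.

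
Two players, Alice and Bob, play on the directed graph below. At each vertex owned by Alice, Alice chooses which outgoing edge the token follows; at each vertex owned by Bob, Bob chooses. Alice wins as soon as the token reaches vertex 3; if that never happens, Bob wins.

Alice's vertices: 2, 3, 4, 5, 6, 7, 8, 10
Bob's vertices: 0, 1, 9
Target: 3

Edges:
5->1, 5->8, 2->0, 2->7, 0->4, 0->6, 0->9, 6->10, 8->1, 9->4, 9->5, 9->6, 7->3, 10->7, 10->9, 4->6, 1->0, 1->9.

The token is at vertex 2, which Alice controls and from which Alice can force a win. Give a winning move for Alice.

A0 = {3}
A1: add {7} — 7 (Alice) has 7→3.
A2: add {2, 10} — 2 (Alice) has 2→7; 10 (Alice) has 10→7.
A3: add {6} — 6 (Alice) has 6→10.
A4: add {4} — 4 (Alice) has 4→6.
A5 = A4; e.g. 0 (Bob) can still go to 9. Fixed point.
From 2, successor 7 is in the attractor (rank 1); the other successor 0 is not.

7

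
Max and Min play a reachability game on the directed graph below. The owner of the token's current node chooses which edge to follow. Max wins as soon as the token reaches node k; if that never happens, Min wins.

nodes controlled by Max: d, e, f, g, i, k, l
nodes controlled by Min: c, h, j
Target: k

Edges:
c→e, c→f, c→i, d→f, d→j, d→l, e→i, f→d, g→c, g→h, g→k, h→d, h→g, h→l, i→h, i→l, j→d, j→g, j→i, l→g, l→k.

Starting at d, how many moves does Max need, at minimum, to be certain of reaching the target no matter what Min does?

2

A0 = {k}
A1: add {g, l} — g (Max) has g→k; l (Max) has l→k.
A2: add {d, i} — d (Max) has d→l; i (Max) has i→l.
d enters the attractor at level 2, so Max can force the target in 2 moves from there.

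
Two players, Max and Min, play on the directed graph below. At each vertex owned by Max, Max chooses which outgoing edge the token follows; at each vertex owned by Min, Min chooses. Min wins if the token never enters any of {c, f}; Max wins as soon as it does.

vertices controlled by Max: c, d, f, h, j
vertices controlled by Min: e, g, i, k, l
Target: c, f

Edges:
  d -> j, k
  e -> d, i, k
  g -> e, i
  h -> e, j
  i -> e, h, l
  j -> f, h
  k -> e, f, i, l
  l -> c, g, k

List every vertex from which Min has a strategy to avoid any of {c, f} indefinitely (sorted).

e, g, i, k, l

A0 = {c, f}
A1: add {j} — j (Max) has j→f.
A2: add {d, h} — d (Max) has d→j; h (Max) has h→j.
A3 = A2; e.g. e (Min) can still go to i. Fixed point.
Max's attractor = {c, d, f, h, j}; Min avoids the target exactly from the complement.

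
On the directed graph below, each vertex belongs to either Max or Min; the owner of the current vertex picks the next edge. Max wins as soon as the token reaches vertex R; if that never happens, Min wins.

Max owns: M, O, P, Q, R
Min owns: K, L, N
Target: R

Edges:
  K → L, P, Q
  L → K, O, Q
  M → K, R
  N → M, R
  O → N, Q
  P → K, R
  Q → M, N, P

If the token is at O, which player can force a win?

Max

A0 = {R}
A1: add {M, P} — M (Max) has M→R; P (Max) has P→R.
A2: add {N, Q} — N (Min): all of {M, R} already in; Q (Max) has Q→M.
A3: add {O} — O (Max) has O→N.
A4 = A3; e.g. K (Min) can still go to L. Fixed point.
O ∈ A3, so Max can force the target.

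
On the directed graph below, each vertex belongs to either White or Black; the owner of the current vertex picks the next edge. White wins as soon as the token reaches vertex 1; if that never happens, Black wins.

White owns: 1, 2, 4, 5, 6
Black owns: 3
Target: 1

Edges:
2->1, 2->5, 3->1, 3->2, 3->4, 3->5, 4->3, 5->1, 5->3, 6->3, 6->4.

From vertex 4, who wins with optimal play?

A0 = {1}
A1: add {2, 5} — 2 (White) has 2→1; 5 (White) has 5→1.
A2 = A1; e.g. 3 (Black) can still go to 4. Fixed point.
4 never enters the attractor, so Black can avoid the target forever.

Black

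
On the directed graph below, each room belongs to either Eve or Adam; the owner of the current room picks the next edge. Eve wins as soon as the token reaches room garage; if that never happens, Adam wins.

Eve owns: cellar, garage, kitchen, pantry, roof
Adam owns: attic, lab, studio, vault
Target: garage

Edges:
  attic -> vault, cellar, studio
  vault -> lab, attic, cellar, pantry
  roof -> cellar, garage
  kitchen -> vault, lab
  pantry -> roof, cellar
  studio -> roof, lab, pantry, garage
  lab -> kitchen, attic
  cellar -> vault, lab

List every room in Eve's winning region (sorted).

garage, pantry, roof

A0 = {garage}
A1: add {roof} — roof (Eve) has roof→garage.
A2: add {pantry} — pantry (Eve) has pantry→roof.
A3 = A2; e.g. vault (Adam) can still go to lab. Fixed point.
Eve's winning region = {garage, pantry, roof}.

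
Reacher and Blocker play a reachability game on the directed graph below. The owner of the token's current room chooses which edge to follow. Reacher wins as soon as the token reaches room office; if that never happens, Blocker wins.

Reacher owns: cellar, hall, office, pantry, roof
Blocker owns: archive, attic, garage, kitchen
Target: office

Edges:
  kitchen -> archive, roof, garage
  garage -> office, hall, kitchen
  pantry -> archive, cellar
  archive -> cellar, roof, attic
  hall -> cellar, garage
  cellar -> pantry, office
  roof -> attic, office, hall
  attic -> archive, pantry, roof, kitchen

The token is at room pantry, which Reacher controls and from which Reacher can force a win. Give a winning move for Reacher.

cellar

A0 = {office}
A1: add {cellar, roof} — cellar (Reacher) has cellar→office; roof (Reacher) has roof→office.
A2: add {hall, pantry} — pantry (Reacher) has pantry→cellar; hall (Reacher) has hall→cellar.
A3 = A2; e.g. archive (Blocker) can still go to attic. Fixed point.
From pantry, successor cellar is in the attractor (rank 1); the other successor archive is not.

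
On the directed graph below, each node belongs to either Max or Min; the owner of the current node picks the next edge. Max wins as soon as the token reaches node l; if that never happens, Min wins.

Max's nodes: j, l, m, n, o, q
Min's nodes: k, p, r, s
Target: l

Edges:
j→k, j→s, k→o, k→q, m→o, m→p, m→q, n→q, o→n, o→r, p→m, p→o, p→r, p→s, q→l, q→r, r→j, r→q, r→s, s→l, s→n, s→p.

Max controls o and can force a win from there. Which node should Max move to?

n

A0 = {l}
A1: add {q} — q (Max) has q→l.
A2: add {m, n} — m (Max) has m→q; n (Max) has n→q.
A3: add {o} — o (Max) has o→n.
A4: add {k} — k (Min): all of {o, q} already in.
A5: add {j} — j (Max) has j→k.
A6 = A5; e.g. p (Min) can still go to r. Fixed point.
From o, successor n is in the attractor (rank 2); the other successor r is not.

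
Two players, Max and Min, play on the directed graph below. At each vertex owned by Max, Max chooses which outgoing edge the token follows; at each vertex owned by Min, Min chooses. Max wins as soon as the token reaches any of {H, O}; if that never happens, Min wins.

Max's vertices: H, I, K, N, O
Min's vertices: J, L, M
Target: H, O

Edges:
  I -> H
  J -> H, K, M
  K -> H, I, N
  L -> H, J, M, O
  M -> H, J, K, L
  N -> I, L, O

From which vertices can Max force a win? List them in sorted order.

H, I, K, N, O

A0 = {H, O}
A1: add {I, K, N} — I (Max) has I→H; K (Max) has K→H; N (Max) has N→O.
A2 = A1; e.g. J (Min) can still go to M. Fixed point.
Max's winning region = {H, I, K, N, O}.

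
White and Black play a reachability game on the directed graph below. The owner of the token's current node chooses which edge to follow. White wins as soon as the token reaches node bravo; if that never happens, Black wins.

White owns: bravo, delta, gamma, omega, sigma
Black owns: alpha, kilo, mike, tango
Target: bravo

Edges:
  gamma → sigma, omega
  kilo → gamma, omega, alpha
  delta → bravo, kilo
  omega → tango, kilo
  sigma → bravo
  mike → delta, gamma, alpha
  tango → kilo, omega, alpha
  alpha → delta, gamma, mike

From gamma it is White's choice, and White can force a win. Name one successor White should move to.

A0 = {bravo}
A1: add {delta, sigma} — delta (White) has delta→bravo; sigma (White) has sigma→bravo.
A2: add {gamma} — gamma (White) has gamma→sigma.
A3 = A2; e.g. tango (Black) can still go to kilo. Fixed point.
From gamma, successor sigma is in the attractor (rank 1); the other successor omega is not.

sigma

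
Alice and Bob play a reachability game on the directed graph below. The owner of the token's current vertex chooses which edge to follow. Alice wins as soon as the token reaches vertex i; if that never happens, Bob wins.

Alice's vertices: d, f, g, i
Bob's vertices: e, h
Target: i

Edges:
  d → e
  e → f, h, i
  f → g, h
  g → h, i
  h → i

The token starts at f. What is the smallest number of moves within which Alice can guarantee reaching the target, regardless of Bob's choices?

2

A0 = {i}
A1: add {g, h} — g (Alice) has g→i; h (Bob): all of {i} already in.
A2: add {f} — f (Alice) has f→g.
f enters the attractor at level 2, so Alice can force the target in 2 moves from there.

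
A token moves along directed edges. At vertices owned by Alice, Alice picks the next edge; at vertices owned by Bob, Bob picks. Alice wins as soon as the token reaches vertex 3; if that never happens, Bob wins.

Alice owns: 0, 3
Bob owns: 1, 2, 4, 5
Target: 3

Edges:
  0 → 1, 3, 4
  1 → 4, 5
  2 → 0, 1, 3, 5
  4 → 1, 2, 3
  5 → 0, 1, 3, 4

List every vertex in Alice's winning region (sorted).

A0 = {3}
A1: add {0} — 0 (Alice) has 0→3.
A2 = A1; e.g. 1 (Bob) can still go to 4. Fixed point.
Alice's winning region = {0, 3}.

0, 3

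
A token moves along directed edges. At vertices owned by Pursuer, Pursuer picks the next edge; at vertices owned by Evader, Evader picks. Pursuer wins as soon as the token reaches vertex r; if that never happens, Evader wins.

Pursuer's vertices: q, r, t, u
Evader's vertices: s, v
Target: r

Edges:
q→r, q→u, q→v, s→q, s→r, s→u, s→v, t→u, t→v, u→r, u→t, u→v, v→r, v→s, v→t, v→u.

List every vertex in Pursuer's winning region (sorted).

q, r, t, u

A0 = {r}
A1: add {q, u} — q (Pursuer) has q→r; u (Pursuer) has u→r.
A2: add {t} — t (Pursuer) has t→u.
A3 = A2; e.g. s (Evader) can still go to v. Fixed point.
Pursuer's winning region = {q, r, t, u}.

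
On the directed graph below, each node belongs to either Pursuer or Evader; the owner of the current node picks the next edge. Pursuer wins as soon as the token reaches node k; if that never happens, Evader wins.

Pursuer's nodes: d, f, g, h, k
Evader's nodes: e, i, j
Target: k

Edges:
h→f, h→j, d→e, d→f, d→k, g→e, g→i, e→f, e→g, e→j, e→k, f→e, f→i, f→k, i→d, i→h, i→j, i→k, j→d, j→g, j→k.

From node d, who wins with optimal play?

A0 = {k}
A1: add {d, f} — d (Pursuer) has d→k; f (Pursuer) has f→k.
d ∈ A1, so Pursuer can force the target.

Pursuer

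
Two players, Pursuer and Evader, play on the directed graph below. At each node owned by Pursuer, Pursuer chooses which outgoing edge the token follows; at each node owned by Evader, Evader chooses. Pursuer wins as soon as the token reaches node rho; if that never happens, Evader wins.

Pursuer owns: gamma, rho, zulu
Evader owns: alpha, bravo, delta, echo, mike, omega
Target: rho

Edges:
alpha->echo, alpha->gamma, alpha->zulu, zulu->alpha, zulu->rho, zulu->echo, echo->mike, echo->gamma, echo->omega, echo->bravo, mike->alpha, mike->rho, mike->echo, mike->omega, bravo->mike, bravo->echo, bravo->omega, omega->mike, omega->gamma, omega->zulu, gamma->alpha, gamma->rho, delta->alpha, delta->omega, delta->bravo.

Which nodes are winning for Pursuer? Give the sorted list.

A0 = {rho}
A1: add {gamma, zulu} — gamma (Pursuer) has gamma→rho; zulu (Pursuer) has zulu→rho.
A2 = A1; e.g. alpha (Evader) can still go to echo. Fixed point.
Pursuer's winning region = {gamma, rho, zulu}.

gamma, rho, zulu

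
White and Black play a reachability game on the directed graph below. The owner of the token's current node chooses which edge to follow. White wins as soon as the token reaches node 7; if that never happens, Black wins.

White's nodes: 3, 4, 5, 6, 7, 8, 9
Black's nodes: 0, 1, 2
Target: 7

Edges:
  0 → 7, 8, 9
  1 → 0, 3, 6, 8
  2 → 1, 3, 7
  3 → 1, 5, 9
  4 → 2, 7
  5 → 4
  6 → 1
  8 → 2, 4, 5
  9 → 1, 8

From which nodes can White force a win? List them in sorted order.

A0 = {7}
A1: add {4} — 4 (White) has 4→7.
A2: add {5, 8} — 5 (White) has 5→4; 8 (White) has 8→4.
A3: add {3, 9} — 3 (White) has 3→5; 9 (White) has 9→8.
A4: add {0} — 0 (Black): all of {7, 8, 9} already in.
A5 = A4; e.g. 1 (Black) can still go to 6. Fixed point.
White's winning region = {0, 3, 4, 5, 7, 8, 9}.

0, 3, 4, 5, 7, 8, 9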